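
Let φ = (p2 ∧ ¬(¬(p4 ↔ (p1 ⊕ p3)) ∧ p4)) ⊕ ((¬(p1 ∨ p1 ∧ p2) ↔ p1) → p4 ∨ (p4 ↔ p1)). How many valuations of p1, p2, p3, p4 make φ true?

p1 | p2 | p3 | p4 | (p1 ⊕ p3) | (p4 ↔ (p1 ⊕ p3)) | ¬(p4 ↔ (p1 ⊕ p3)) | (¬(p4 ↔ (p1 ⊕ p3)) ∧ p4) | ¬(¬(p4 ↔ (p1 ⊕ p3)) ∧ p4) | (p1 ∧ p2) | (p1 ∨ (p1 ∧ p2)) | ¬(p1 ∨ (p1 ∧ p2)) | (¬(p1 ∨ (p1 ∧ p2)) ↔ p1) | (p4 ↔ p1) | (p4 ∨ (p4 ↔ p1)) | φ
-- | -- | -- | -- | --------- | ---------------- | ----------------- | ------------------------ | ------------------------- | --------- | ---------------- | ----------------- | ------------------------ | --------- | ---------------- | -
1  | 1  | 1  | 1  |     0     |        0         |         1         |            1             |             0             |     1     |        1         |         0         |            0             |     1     |        1         | 1
1  | 1  | 1  | 0  |     0     |        1         |         0         |            0             |             1             |     1     |        1         |         0         |            0             |     0     |        0         | 0
1  | 1  | 0  | 1  |     1     |        1         |         0         |            0             |             1             |     1     |        1         |         0         |            0             |     1     |        1         | 0
1  | 1  | 0  | 0  |     1     |        0         |         1         |            0             |             1             |     1     |        1         |         0         |            0             |     0     |        0         | 0
1  | 0  | 1  | 1  |     0     |        0         |         1         |            1             |             0             |     0     |        1         |         0         |            0             |     1     |        1         | 1
1  | 0  | 1  | 0  |     0     |        1         |         0         |            0             |             1             |     0     |        1         |         0         |            0             |     0     |        0         | 1
1  | 0  | 0  | 1  |     1     |        1         |         0         |            0             |             1             |     0     |        1         |         0         |            0             |     1     |        1         | 1
1  | 0  | 0  | 0  |     1     |        0         |         1         |            0             |             1             |     0     |        1         |         0         |            0             |     0     |        0         | 1
0  | 1  | 1  | 1  |     1     |        1         |         0         |            0             |             1             |     0     |        0         |         1         |            0             |     0     |        1         | 0
0  | 1  | 1  | 0  |     1     |        0         |         1         |            0             |             1             |     0     |        0         |         1         |            0             |     1     |        1         | 0
0  | 1  | 0  | 1  |     0     |        0         |         1         |            1             |             0             |     0     |        0         |         1         |            0             |     0     |        1         | 1
0  | 1  | 0  | 0  |     0     |        1         |         0         |            0             |             1             |     0     |        0         |         1         |            0             |     1     |        1         | 0
0  | 0  | 1  | 1  |     1     |        1         |         0         |            0             |             1             |     0     |        0         |         1         |            0             |     0     |        1         | 1
0  | 0  | 1  | 0  |     1     |        0         |         1         |            0             |             1             |     0     |        0         |         1         |            0             |     1     |        1         | 1
0  | 0  | 0  | 1  |     0     |        0         |         1         |            1             |             0             |     0     |        0         |         1         |            0             |     0     |        1         | 1
0  | 0  | 0  | 0  |     0     |        1         |         0         |            0             |             1             |     0     |        0         |         1         |            0             |     1     |        1         | 1
The formula is true on 10 of the 16 rows.

10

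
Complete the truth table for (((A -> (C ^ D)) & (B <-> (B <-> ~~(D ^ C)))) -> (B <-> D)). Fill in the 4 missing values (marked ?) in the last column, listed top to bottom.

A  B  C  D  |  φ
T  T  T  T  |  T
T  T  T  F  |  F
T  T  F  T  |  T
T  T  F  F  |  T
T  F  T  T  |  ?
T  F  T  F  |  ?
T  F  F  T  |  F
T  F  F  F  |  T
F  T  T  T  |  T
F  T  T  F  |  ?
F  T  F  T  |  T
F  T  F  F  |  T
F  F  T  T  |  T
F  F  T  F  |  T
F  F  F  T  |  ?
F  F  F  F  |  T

T, T, F, F

Row A=T, B=F, C=T, D=T: ((A -> (C ^ D)) & (B <-> (B <-> ~~(D ^ C)))) = F, (B <-> D) = F, so the formula = T.
Row A=T, B=F, C=T, D=F: ((A -> (C ^ D)) & (B <-> (B <-> ~~(D ^ C)))) = T, (B <-> D) = T, so the formula = T.
Row A=F, B=T, C=T, D=F: ((A -> (C ^ D)) & (B <-> (B <-> ~~(D ^ C)))) = T, (B <-> D) = F, so the formula = F.
Row A=F, B=F, C=F, D=T: ((A -> (C ^ D)) & (B <-> (B <-> ~~(D ^ C)))) = T, (B <-> D) = F, so the formula = F.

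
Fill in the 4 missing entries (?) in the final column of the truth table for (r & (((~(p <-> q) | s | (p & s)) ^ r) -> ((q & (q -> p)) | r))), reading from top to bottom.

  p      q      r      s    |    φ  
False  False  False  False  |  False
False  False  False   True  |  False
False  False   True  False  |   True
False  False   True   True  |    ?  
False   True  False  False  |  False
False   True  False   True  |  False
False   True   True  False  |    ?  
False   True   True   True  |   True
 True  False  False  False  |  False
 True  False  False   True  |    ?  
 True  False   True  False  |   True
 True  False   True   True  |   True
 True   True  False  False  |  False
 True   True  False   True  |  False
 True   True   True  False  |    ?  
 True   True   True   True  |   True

Row p=False, q=False, r=True, s=True: (((~(p <-> q) | s | (p & s)) ^ r) -> ((q & (q -> p)) | r)) = True, so the formula = True.
Row p=False, q=True, r=True, s=False: (((~(p <-> q) | s | (p & s)) ^ r) -> ((q & (q -> p)) | r)) = True, so the formula = True.
Row p=True, q=False, r=False, s=True: (((~(p <-> q) | s | (p & s)) ^ r) -> ((q & (q -> p)) | r)) = False, so the formula = False.
Row p=True, q=True, r=True, s=False: (((~(p <-> q) | s | (p & s)) ^ r) -> ((q & (q -> p)) | r)) = True, so the formula = True.

True, True, False, True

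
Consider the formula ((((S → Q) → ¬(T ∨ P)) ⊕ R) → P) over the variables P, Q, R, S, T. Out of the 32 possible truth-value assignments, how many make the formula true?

24

P | Q | R | S | T | φ
- | - | - | - | - | -
1 | 1 | 1 | 1 | 1 | 1
1 | 1 | 1 | 1 | 0 | 1
1 | 1 | 1 | 0 | 1 | 1
1 | 1 | 1 | 0 | 0 | 1
1 | 1 | 0 | 1 | 1 | 1
1 | 1 | 0 | 1 | 0 | 1
1 | 1 | 0 | 0 | 1 | 1
1 | 1 | 0 | 0 | 0 | 1
1 | 0 | 1 | 1 | 1 | 1
1 | 0 | 1 | 1 | 0 | 1
1 | 0 | 1 | 0 | 1 | 1
1 | 0 | 1 | 0 | 0 | 1
1 | 0 | 0 | 1 | 1 | 1
1 | 0 | 0 | 1 | 0 | 1
1 | 0 | 0 | 0 | 1 | 1
1 | 0 | 0 | 0 | 0 | 1
0 | 1 | 1 | 1 | 1 | 0
0 | 1 | 1 | 1 | 0 | 1
0 | 1 | 1 | 0 | 1 | 0
0 | 1 | 1 | 0 | 0 | 1
0 | 1 | 0 | 1 | 1 | 1
0 | 1 | 0 | 1 | 0 | 0
0 | 1 | 0 | 0 | 1 | 1
0 | 1 | 0 | 0 | 0 | 0
0 | 0 | 1 | 1 | 1 | 1
0 | 0 | 1 | 1 | 0 | 1
0 | 0 | 1 | 0 | 1 | 0
0 | 0 | 1 | 0 | 0 | 1
0 | 0 | 0 | 1 | 1 | 0
0 | 0 | 0 | 1 | 0 | 0
0 | 0 | 0 | 0 | 1 | 1
0 | 0 | 0 | 0 | 0 | 0
The formula is true on 24 of the 32 rows.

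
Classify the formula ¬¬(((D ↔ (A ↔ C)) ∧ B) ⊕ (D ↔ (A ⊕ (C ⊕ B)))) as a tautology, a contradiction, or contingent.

contingent

A | B | C | D || φ
T | T | T | T || F
T | T | T | F || F
T | T | F | T || F
T | T | F | F || F
T | F | T | T || F
T | F | T | F || T
T | F | F | T || T
T | F | F | F || F
F | T | T | T || F
F | T | T | F || F
F | T | F | T || F
F | T | F | F || F
F | F | T | T || T
F | F | T | F || F
F | F | F | T || F
F | F | F | F || T
4 of 16 rows are T, so the formula is contingent.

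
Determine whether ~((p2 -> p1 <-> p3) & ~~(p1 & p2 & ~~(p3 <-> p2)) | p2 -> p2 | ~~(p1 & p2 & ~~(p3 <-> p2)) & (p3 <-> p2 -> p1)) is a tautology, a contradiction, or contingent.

p1  p2  p3  |  φ
T   T   T   |  F
T   T   F   |  F
T   F   T   |  F
T   F   F   |  F
F   T   T   |  F
F   T   F   |  F
F   F   T   |  F
F   F   F   |  F
Every row is F, so the formula is a contradiction.

contradiction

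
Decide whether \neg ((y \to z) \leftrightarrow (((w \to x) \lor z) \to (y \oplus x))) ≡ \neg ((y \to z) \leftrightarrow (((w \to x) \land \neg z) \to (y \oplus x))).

not equivalent

  x      y      z      w    |    φ      ψ  
False  False  False  False  |   True   True
False  False  False   True  |  False  False
False  False   True  False  |   True  False
False  False   True   True  |   True  False
False   True  False  False  |   True   True
False   True  False   True  |   True   True
False   True   True  False  |  False  False
False   True   True   True  |  False  False
 True  False  False  False  |  False  False
 True  False  False   True  |  False  False
 True  False   True  False  |  False  False
 True  False   True   True  |  False  False
 True   True  False  False  |  False  False
 True   True  False   True  |  False  False
 True   True   True  False  |   True  False
 True   True   True   True  |   True  False
The columns differ at x=False, y=False, z=True, w=False (φ=True, ψ=False), so they are not equivalent.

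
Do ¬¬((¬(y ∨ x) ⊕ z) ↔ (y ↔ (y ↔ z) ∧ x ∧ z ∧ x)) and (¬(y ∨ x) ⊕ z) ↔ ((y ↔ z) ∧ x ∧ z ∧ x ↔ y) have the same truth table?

x | y | z | φ | ψ
- | - | - | - | -
T | T | T | T | T
T | T | F | T | T
T | F | T | T | T
T | F | F | F | F
F | T | T | F | F
F | T | F | T | T
F | F | T | F | F
F | F | F | T | T
The columns for φ and ψ agree on every row, so they are logically equivalent.

equivalent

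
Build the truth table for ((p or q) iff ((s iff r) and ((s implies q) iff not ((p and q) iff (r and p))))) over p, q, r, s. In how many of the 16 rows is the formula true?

4

p  q  r  s  |  (p or q)  (s iff r)  (s implies q)  (p and q)  (r and p)  ((p and q) iff (r and p))  φ
T  T  T  T  |     T          T            T            T          T                  T              F
T  T  T  F  |     T          F            T            T          T                  T              F
T  T  F  T  |     T          F            T            T          F                  F              F
T  T  F  F  |     T          T            T            T          F                  F              T
T  F  T  T  |     T          T            F            F          T                  F              F
T  F  T  F  |     T          F            T            F          T                  F              F
T  F  F  T  |     T          F            F            F          F                  T              F
T  F  F  F  |     T          T            T            F          F                  T              F
F  T  T  T  |     T          T            T            F          F                  T              F
F  T  T  F  |     T          F            T            F          F                  T              F
F  T  F  T  |     T          F            T            F          F                  T              F
F  T  F  F  |     T          T            T            F          F                  T              F
F  F  T  T  |     F          T            F            F          F                  T              F
F  F  T  F  |     F          F            T            F          F                  T              T
F  F  F  T  |     F          F            F            F          F                  T              T
F  F  F  F  |     F          T            T            F          F                  T              T
The formula is true on 4 of the 16 rows.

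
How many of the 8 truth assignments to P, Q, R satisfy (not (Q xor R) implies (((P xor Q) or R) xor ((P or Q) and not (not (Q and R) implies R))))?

P | Q | R | (Q xor R) | not (Q xor R) | (P xor Q) | ((P xor Q) or R) | (P or Q) | (Q and R) | not (Q and R) | (not (Q and R) implies R) | φ
- | - | - | --------- | ------------- | --------- | ---------------- | -------- | --------- | ------------- | ------------------------- | -
F | F | F |     F     |       T       |     F     |        F         |    F     |     F     |       T       |             F             | F
F | F | T |     T     |       F       |     F     |        T         |    F     |     F     |       T       |             T             | T
F | T | F |     T     |       F       |     T     |        T         |    T     |     F     |       T       |             F             | T
F | T | T |     F     |       T       |     T     |        T         |    T     |     T     |       F       |             T             | T
T | F | F |     F     |       T       |     T     |        T         |    T     |     F     |       T       |             F             | F
T | F | T |     T     |       F       |     T     |        T         |    T     |     F     |       T       |             T             | T
T | T | F |     T     |       F       |     F     |        F         |    T     |     F     |       T       |             F             | T
T | T | T |     F     |       T       |     F     |        T         |    T     |     T     |       F       |             T             | T
The formula is true on 6 of the 8 rows.

6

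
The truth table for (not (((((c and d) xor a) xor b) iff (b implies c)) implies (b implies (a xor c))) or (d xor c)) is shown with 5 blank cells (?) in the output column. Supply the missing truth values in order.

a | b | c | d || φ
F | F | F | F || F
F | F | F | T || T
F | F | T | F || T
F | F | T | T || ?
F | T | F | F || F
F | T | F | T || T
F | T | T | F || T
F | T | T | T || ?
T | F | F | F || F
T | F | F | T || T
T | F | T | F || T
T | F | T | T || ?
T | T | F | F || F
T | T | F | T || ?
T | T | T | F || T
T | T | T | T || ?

F, F, F, T, T

Row a=F, b=F, c=T, d=T: not (((((c and d) xor a) xor b) iff (b implies c)) implies (b implies (a xor c))) = F, (d xor c) = F, so the formula = F.
Row a=F, b=T, c=T, d=T: not (((((c and d) xor a) xor b) iff (b implies c)) implies (b implies (a xor c))) = F, (d xor c) = F, so the formula = F.
Row a=T, b=F, c=T, d=T: not (((((c and d) xor a) xor b) iff (b implies c)) implies (b implies (a xor c))) = F, (d xor c) = F, so the formula = F.
Row a=T, b=T, c=F, d=T: not (((((c and d) xor a) xor b) iff (b implies c)) implies (b implies (a xor c))) = F, (d xor c) = T, so the formula = T.
Row a=T, b=T, c=T, d=T: not (((((c and d) xor a) xor b) iff (b implies c)) implies (b implies (a xor c))) = T, (d xor c) = F, so the formula = T.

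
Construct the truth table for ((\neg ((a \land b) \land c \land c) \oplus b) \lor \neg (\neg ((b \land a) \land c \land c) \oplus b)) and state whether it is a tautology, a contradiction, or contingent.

tautology

a | b | c || (a \land b) | (b \land a) | φ
T | T | T ||      T      |      T      | T
T | T | F ||      T      |      T      | T
T | F | T ||      F      |      F      | T
T | F | F ||      F      |      F      | T
F | T | T ||      F      |      F      | T
F | T | F ||      F      |      F      | T
F | F | T ||      F      |      F      | T
F | F | F ||      F      |      F      | T
Every row is T, so the formula is a tautology.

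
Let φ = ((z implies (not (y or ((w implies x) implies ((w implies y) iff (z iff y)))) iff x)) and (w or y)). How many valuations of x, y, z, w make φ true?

x | y | z | w || φ
T | T | T | T || F
T | T | T | F || F
T | T | F | T || T
T | T | F | F || T
T | F | T | T || F
T | F | T | F || F
T | F | F | T || T
T | F | F | F || F
F | T | T | T || T
F | T | T | F || T
F | T | F | T || T
F | T | F | F || T
F | F | T | T || T
F | F | T | F || F
F | F | F | T || T
F | F | F | F || F
The formula is true on 9 of the 16 rows.

9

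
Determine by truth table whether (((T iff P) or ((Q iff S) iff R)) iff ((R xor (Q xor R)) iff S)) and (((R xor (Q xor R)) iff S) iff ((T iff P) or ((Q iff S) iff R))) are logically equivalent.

equivalent

P | Q | R | S | T | φ | ψ
- | - | - | - | - | - | -
0 | 0 | 0 | 0 | 0 | 1 | 1
0 | 0 | 0 | 0 | 1 | 0 | 0
0 | 0 | 0 | 1 | 0 | 0 | 0
0 | 0 | 0 | 1 | 1 | 0 | 0
0 | 0 | 1 | 0 | 0 | 1 | 1
0 | 0 | 1 | 0 | 1 | 1 | 1
0 | 0 | 1 | 1 | 0 | 0 | 0
0 | 0 | 1 | 1 | 1 | 1 | 1
0 | 1 | 0 | 0 | 0 | 0 | 0
0 | 1 | 0 | 0 | 1 | 0 | 0
0 | 1 | 0 | 1 | 0 | 1 | 1
0 | 1 | 0 | 1 | 1 | 0 | 0
0 | 1 | 1 | 0 | 0 | 0 | 0
0 | 1 | 1 | 0 | 1 | 1 | 1
0 | 1 | 1 | 1 | 0 | 1 | 1
0 | 1 | 1 | 1 | 1 | 1 | 1
1 | 0 | 0 | 0 | 0 | 0 | 0
1 | 0 | 0 | 0 | 1 | 1 | 1
1 | 0 | 0 | 1 | 0 | 0 | 0
1 | 0 | 0 | 1 | 1 | 0 | 0
1 | 0 | 1 | 0 | 0 | 1 | 1
1 | 0 | 1 | 0 | 1 | 1 | 1
1 | 0 | 1 | 1 | 0 | 1 | 1
1 | 0 | 1 | 1 | 1 | 0 | 0
1 | 1 | 0 | 0 | 0 | 0 | 0
1 | 1 | 0 | 0 | 1 | 0 | 0
1 | 1 | 0 | 1 | 0 | 0 | 0
1 | 1 | 0 | 1 | 1 | 1 | 1
1 | 1 | 1 | 0 | 0 | 1 | 1
1 | 1 | 1 | 0 | 1 | 0 | 0
1 | 1 | 1 | 1 | 0 | 1 | 1
1 | 1 | 1 | 1 | 1 | 1 | 1
The columns for φ and ψ agree on every row, so they are logically equivalent.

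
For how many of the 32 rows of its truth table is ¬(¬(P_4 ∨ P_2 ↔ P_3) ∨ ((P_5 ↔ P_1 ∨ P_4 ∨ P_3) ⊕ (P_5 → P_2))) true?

 P_1    P_2    P_3    P_4    P_5   |    φ  
False  False  False  False  False  |   True
False  False  False  False   True  |   True
False  False  False   True  False  |  False
False  False  False   True   True  |  False
False  False   True  False  False  |  False
False  False   True  False   True  |  False
False  False   True   True  False  |  False
False  False   True   True   True  |  False
False   True  False  False  False  |  False
False   True  False  False   True  |  False
False   True  False   True  False  |  False
False   True  False   True   True  |  False
False   True   True  False  False  |  False
False   True   True  False   True  |   True
False   True   True   True  False  |  False
False   True   True   True   True  |   True
 True  False  False  False  False  |  False
 True  False  False  False   True  |  False
 True  False  False   True  False  |  False
 True  False  False   True   True  |  False
 True  False   True  False  False  |  False
 True  False   True  False   True  |  False
 True  False   True   True  False  |  False
 True  False   True   True   True  |  False
 True   True  False  False  False  |  False
 True   True  False  False   True  |  False
 True   True  False   True  False  |  False
 True   True  False   True   True  |  False
 True   True   True  False  False  |  False
 True   True   True  False   True  |   True
 True   True   True   True  False  |  False
 True   True   True   True   True  |   True
The formula is true on 6 of the 32 rows.

6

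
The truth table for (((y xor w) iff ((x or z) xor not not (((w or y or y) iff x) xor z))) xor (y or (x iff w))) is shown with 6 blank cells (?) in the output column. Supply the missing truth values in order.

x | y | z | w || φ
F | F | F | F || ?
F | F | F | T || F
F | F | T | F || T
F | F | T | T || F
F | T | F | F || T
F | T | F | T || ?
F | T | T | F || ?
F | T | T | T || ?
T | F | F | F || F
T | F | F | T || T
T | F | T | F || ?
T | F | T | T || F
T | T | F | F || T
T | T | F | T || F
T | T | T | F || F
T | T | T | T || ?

T, F, T, F, T, T

Row x=F, y=F, z=F, w=F: ((y xor w) iff ((x or z) xor not not (((w or y or y) iff x) xor z))) = F, (y or (x iff w)) = T, so the formula = T.
Row x=F, y=T, z=F, w=T: ((y xor w) iff ((x or z) xor not not (((w or y or y) iff x) xor z))) = T, (y or (x iff w)) = T, so the formula = F.
Row x=F, y=T, z=T, w=F: ((y xor w) iff ((x or z) xor not not (((w or y or y) iff x) xor z))) = F, (y or (x iff w)) = T, so the formula = T.
Row x=F, y=T, z=T, w=T: ((y xor w) iff ((x or z) xor not not (((w or y or y) iff x) xor z))) = T, (y or (x iff w)) = T, so the formula = F.
Row x=T, y=F, z=T, w=F: ((y xor w) iff ((x or z) xor not not (((w or y or y) iff x) xor z))) = T, (y or (x iff w)) = F, so the formula = T.
Row x=T, y=T, z=T, w=T: ((y xor w) iff ((x or z) xor not not (((w or y or y) iff x) xor z))) = F, (y or (x iff w)) = T, so the formula = T.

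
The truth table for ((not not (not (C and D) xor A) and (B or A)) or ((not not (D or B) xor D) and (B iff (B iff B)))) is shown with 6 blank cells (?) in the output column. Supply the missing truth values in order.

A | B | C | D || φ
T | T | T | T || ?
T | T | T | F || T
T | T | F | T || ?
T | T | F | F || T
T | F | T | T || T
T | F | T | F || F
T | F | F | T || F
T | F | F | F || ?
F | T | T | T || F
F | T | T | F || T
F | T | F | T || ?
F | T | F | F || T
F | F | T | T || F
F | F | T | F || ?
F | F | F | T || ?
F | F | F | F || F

T, F, F, T, F, F

Row A=T, B=T, C=T, D=T: (not not (not (C and D) xor A) and (B or A)) = T, ((not not (D or B) xor D) and (B iff (B iff B))) = F, so the formula = T.
Row A=T, B=T, C=F, D=T: (not not (not (C and D) xor A) and (B or A)) = F, ((not not (D or B) xor D) and (B iff (B iff B))) = F, so the formula = F.
Row A=T, B=F, C=F, D=F: (not not (not (C and D) xor A) and (B or A)) = F, ((not not (D or B) xor D) and (B iff (B iff B))) = F, so the formula = F.
Row A=F, B=T, C=F, D=T: (not not (not (C and D) xor A) and (B or A)) = T, ((not not (D or B) xor D) and (B iff (B iff B))) = F, so the formula = T.
Row A=F, B=F, C=T, D=F: (not not (not (C and D) xor A) and (B or A)) = F, ((not not (D or B) xor D) and (B iff (B iff B))) = F, so the formula = F.
Row A=F, B=F, C=F, D=T: (not not (not (C and D) xor A) and (B or A)) = F, ((not not (D or B) xor D) and (B iff (B iff B))) = F, so the formula = F.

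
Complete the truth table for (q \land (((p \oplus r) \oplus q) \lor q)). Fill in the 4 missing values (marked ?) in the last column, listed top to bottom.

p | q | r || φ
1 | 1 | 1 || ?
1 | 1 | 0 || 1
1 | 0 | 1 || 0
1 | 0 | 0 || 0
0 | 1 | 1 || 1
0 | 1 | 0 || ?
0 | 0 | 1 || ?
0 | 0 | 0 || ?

1, 1, 0, 0

Row p=1, q=1, r=1: (((p \oplus r) \oplus q) \lor q) = 1, so the formula = 1.
Row p=0, q=1, r=0: (((p \oplus r) \oplus q) \lor q) = 1, so the formula = 1.
Row p=0, q=0, r=1: (((p \oplus r) \oplus q) \lor q) = 1, so the formula = 0.
Row p=0, q=0, r=0: (((p \oplus r) \oplus q) \lor q) = 0, so the formula = 0.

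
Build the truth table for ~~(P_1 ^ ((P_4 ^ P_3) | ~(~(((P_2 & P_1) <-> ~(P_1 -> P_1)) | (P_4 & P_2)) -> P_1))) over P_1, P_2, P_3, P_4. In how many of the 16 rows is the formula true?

P_1  P_2  P_3  P_4  |  (P_4 ^ P_3)  (P_2 & P_1)  (P_1 -> P_1)  ~(P_1 -> P_1)  (P_4 & P_2)  φ
 F    F    F    F   |       F            F            T              F             F       F
 F    F    F    T   |       T            F            T              F             F       T
 F    F    T    F   |       T            F            T              F             F       T
 F    F    T    T   |       F            F            T              F             F       F
 F    T    F    F   |       F            F            T              F             F       F
 F    T    F    T   |       T            F            T              F             T       T
 F    T    T    F   |       T            F            T              F             F       T
 F    T    T    T   |       F            F            T              F             T       F
 T    F    F    F   |       F            F            T              F             F       T
 T    F    F    T   |       T            F            T              F             F       F
 T    F    T    F   |       T            F            T              F             F       F
 T    F    T    T   |       F            F            T              F             F       T
 T    T    F    F   |       F            T            T              F             F       T
 T    T    F    T   |       T            T            T              F             T       F
 T    T    T    F   |       T            T            T              F             F       F
 T    T    T    T   |       F            T            T              F             T       T
The formula is true on 8 of the 16 rows.

8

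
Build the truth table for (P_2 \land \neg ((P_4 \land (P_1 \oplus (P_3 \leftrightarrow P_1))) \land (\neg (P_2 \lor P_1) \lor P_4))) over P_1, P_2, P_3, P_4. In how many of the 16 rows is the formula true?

6

P_1 | P_2 | P_3 | P_4 || (P_3 \leftrightarrow P_1) | (P_2 \lor P_1) | \neg (P_2 \lor P_1) | φ
 1  |  1  |  1  |  1  ||             1             |       1        |          0          | 1
 1  |  1  |  1  |  0  ||             1             |       1        |          0          | 1
 1  |  1  |  0  |  1  ||             0             |       1        |          0          | 0
 1  |  1  |  0  |  0  ||             0             |       1        |          0          | 1
 1  |  0  |  1  |  1  ||             1             |       1        |          0          | 0
 1  |  0  |  1  |  0  ||             1             |       1        |          0          | 0
 1  |  0  |  0  |  1  ||             0             |       1        |          0          | 0
 1  |  0  |  0  |  0  ||             0             |       1        |          0          | 0
 0  |  1  |  1  |  1  ||             0             |       1        |          0          | 1
 0  |  1  |  1  |  0  ||             0             |       1        |          0          | 1
 0  |  1  |  0  |  1  ||             1             |       1        |          0          | 0
 0  |  1  |  0  |  0  ||             1             |       1        |          0          | 1
 0  |  0  |  1  |  1  ||             0             |       0        |          1          | 0
 0  |  0  |  1  |  0  ||             0             |       0        |          1          | 0
 0  |  0  |  0  |  1  ||             1             |       0        |          1          | 0
 0  |  0  |  0  |  0  ||             1             |       0        |          1          | 0
The formula is true on 6 of the 16 rows.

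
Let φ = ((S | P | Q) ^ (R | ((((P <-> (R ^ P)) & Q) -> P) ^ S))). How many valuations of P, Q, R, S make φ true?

6

P  Q  R  S     (S | P | Q)  (R ^ P)  (P <-> (R ^ P))  ((P <-> (R ^ P)) & Q)  (((P <-> (R ^ P)) & Q) -> P)  φ
F  F  F  F          F          F            T                   F                         T                T
F  F  F  T          T          F            T                   F                         T                T
F  F  T  F          F          T            F                   F                         T                T
F  F  T  T          T          T            F                   F                         T                F
F  T  F  F          T          F            T                   T                         F                T
F  T  F  T          T          F            T                   T                         F                F
F  T  T  F          T          T            F                   F                         T                F
F  T  T  T          T          T            F                   F                         T                F
T  F  F  F          T          T            T                   F                         T                F
T  F  F  T          T          T            T                   F                         T                T
T  F  T  F          T          F            F                   F                         T                F
T  F  T  T          T          F            F                   F                         T                F
T  T  F  F          T          T            T                   T                         T                F
T  T  F  T          T          T            T                   T                         T                T
T  T  T  F          T          F            F                   F                         T                F
T  T  T  T          T          F            F                   F                         T                F
The formula is true on 6 of the 16 rows.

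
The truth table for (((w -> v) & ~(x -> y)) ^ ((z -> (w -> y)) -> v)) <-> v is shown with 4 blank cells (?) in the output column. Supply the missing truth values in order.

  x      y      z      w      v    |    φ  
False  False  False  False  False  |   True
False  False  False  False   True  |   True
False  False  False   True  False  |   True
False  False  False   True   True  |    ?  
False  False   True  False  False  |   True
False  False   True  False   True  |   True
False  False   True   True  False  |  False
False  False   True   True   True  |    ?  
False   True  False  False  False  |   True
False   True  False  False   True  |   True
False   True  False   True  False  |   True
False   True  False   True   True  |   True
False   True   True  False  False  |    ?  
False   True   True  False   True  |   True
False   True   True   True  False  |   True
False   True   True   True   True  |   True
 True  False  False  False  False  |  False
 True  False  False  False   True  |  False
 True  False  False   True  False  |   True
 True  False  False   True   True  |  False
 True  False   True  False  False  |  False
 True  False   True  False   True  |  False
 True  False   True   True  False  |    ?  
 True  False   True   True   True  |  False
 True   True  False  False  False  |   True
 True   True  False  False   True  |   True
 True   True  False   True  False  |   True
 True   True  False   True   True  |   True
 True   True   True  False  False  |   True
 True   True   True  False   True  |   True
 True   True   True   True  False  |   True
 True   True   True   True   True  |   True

Row x=False, y=False, z=False, w=True, v=True: (((w -> v) & ~(x -> y)) ^ ((z -> (w -> y)) -> v)) = True, so the formula = True.
Row x=False, y=False, z=True, w=True, v=True: (((w -> v) & ~(x -> y)) ^ ((z -> (w -> y)) -> v)) = True, so the formula = True.
Row x=False, y=True, z=True, w=False, v=False: (((w -> v) & ~(x -> y)) ^ ((z -> (w -> y)) -> v)) = False, so the formula = True.
Row x=True, y=False, z=True, w=True, v=False: (((w -> v) & ~(x -> y)) ^ ((z -> (w -> y)) -> v)) = True, so the formula = False.

True, True, True, False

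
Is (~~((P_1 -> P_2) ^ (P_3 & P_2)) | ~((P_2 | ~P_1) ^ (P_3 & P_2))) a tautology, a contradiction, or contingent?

P_1  P_2  P_3  |  φ
 T    T    T   |  T
 T    T    F   |  T
 T    F    T   |  T
 T    F    F   |  T
 F    T    T   |  T
 F    T    F   |  T
 F    F    T   |  T
 F    F    F   |  T
Every row is T, so the formula is a tautology.

tautology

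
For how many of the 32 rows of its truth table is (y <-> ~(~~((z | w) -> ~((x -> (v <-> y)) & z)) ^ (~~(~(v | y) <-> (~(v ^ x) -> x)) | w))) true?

16

  x      y      z      w      v    |    φ  
 True   True   True   True   True  |  False
 True   True   True   True  False  |   True
 True   True   True  False   True  |   True
 True   True   True  False  False  |  False
 True   True  False   True   True  |   True
 True   True  False   True  False  |   True
 True   True  False  False   True  |  False
 True   True  False  False  False  |  False
 True  False   True   True   True  |  False
 True  False   True   True  False  |   True
 True  False   True  False   True  |   True
 True  False   True  False  False  |   True
 True  False  False   True   True  |  False
 True  False  False   True  False  |  False
 True  False  False  False   True  |   True
 True  False  False  False  False  |  False
False   True   True   True   True  |  False
False   True   True   True  False  |  False
False   True   True  False   True  |   True
False   True   True  False  False  |  False
False   True  False   True   True  |   True
False   True  False   True  False  |   True
False   True  False  False   True  |  False
False   True  False  False  False  |   True
False  False   True   True   True  |   True
False  False   True   True  False  |   True
False  False   True  False   True  |  False
False  False   True  False  False  |  False
False  False  False   True   True  |  False
False  False  False   True  False  |  False
False  False  False  False   True  |   True
False  False  False  False  False  |   True
The formula is true on 16 of the 32 rows.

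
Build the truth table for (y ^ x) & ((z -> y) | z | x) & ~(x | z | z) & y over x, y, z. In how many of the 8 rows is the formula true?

  x   |   y   |   z   |   φ  
----- | ----- | ----- | -----
False | False | False | False
False | False |  True | False
False |  True | False |  True
False |  True |  True | False
 True | False | False | False
 True | False |  True | False
 True |  True | False | False
 True |  True |  True | False
The formula is true on 1 of the 8 rows.

1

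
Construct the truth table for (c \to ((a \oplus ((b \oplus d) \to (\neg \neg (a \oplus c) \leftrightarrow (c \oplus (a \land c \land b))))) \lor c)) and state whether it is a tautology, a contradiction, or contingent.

a | b | c | d | (b \oplus d) | (a \oplus c) | \neg (a \oplus c) | \neg \neg (a \oplus c) | (a \land c \land b) | φ
- | - | - | - | ------------ | ------------ | ----------------- | ---------------------- | ------------------- | -
F | F | F | F |      F       |      F       |         T         |           F            |          F          | T
F | F | F | T |      T       |      F       |         T         |           F            |          F          | T
F | F | T | F |      F       |      T       |         F         |           T            |          F          | T
F | F | T | T |      T       |      T       |         F         |           T            |          F          | T
F | T | F | F |      T       |      F       |         T         |           F            |          F          | T
F | T | F | T |      F       |      F       |         T         |           F            |          F          | T
F | T | T | F |      T       |      T       |         F         |           T            |          F          | T
F | T | T | T |      F       |      T       |         F         |           T            |          F          | T
T | F | F | F |      F       |      T       |         F         |           T            |          F          | T
T | F | F | T |      T       |      T       |         F         |           T            |          F          | T
T | F | T | F |      F       |      F       |         T         |           F            |          F          | T
T | F | T | T |      T       |      F       |         T         |           F            |          F          | T
T | T | F | F |      T       |      T       |         F         |           T            |          F          | T
T | T | F | T |      F       |      T       |         F         |           T            |          F          | T
T | T | T | F |      T       |      F       |         T         |           F            |          T          | T
T | T | T | T |      F       |      F       |         T         |           F            |          T          | T
Every row is T, so the formula is a tautology.

tautology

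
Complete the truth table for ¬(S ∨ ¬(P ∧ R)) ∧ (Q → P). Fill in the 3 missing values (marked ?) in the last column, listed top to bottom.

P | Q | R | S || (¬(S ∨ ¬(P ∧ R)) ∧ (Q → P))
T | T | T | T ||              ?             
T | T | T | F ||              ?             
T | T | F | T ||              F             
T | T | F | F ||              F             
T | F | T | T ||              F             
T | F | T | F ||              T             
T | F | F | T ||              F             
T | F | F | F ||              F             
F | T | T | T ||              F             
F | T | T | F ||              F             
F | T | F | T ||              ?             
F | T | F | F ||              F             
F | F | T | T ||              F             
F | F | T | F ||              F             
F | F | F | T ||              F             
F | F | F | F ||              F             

Row P=T, Q=T, R=T, S=T: ¬(S ∨ ¬(P ∧ R)) = F, (Q → P) = T, so (¬(S ∨ ¬(P ∧ R)) ∧ (Q → P)) = F.
Row P=T, Q=T, R=T, S=F: ¬(S ∨ ¬(P ∧ R)) = T, (Q → P) = T, so (¬(S ∨ ¬(P ∧ R)) ∧ (Q → P)) = T.
Row P=F, Q=T, R=F, S=T: ¬(S ∨ ¬(P ∧ R)) = F, (Q → P) = F, so (¬(S ∨ ¬(P ∧ R)) ∧ (Q → P)) = F.

F, T, F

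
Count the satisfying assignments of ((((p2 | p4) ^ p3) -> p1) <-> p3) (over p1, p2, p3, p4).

p1 | p2 | p3 | p4 || φ
1  | 1  | 1  | 1  || 1
1  | 1  | 1  | 0  || 1
1  | 1  | 0  | 1  || 0
1  | 1  | 0  | 0  || 0
1  | 0  | 1  | 1  || 1
1  | 0  | 1  | 0  || 1
1  | 0  | 0  | 1  || 0
1  | 0  | 0  | 0  || 0
0  | 1  | 1  | 1  || 1
0  | 1  | 1  | 0  || 1
0  | 1  | 0  | 1  || 1
0  | 1  | 0  | 0  || 1
0  | 0  | 1  | 1  || 1
0  | 0  | 1  | 0  || 0
0  | 0  | 0  | 1  || 1
0  | 0  | 0  | 0  || 0
The formula is true on 10 of the 16 rows.

10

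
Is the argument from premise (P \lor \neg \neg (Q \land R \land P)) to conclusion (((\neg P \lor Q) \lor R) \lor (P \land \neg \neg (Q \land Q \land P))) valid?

P  Q  R  |  φ  ψ
1  1  1  |  1  1
1  1  0  |  1  1
1  0  1  |  1  1
1  0  0  |  1  0
0  1  1  |  0  1
0  1  0  |  0  1
0  0  1  |  0  1
0  0  0  |  0  1
At P=1, Q=0, R=0 we have φ true but ψ false, so φ does not entail ψ.

no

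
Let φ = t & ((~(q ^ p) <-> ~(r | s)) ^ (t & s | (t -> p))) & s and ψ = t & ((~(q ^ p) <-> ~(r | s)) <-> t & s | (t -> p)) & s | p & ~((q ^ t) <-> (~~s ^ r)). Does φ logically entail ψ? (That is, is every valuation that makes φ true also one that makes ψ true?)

p | q | r | s | t | φ | ψ
- | - | - | - | - | - | -
F | F | F | F | F | F | F
F | F | F | F | T | F | F
F | F | F | T | F | F | F
F | F | F | T | T | T | F
F | F | T | F | F | F | F
F | F | T | F | T | F | F
F | F | T | T | F | F | F
F | F | T | T | T | T | F
F | T | F | F | F | F | F
F | T | F | F | T | F | F
F | T | F | T | F | F | F
F | T | F | T | T | F | T
F | T | T | F | F | F | F
F | T | T | F | T | F | F
F | T | T | T | F | F | F
F | T | T | T | T | F | T
T | F | F | F | F | F | F
T | F | F | F | T | F | T
T | F | F | T | F | F | T
T | F | F | T | T | F | T
T | F | T | F | F | F | T
T | F | T | F | T | F | F
T | F | T | T | F | F | F
T | F | T | T | T | F | T
T | T | F | F | F | F | T
T | T | F | F | T | F | F
T | T | F | T | F | F | F
T | T | F | T | T | T | T
T | T | T | F | F | F | F
T | T | T | F | T | F | T
T | T | T | T | F | F | T
T | T | T | T | T | T | F
At p=F, q=F, r=F, s=T, t=T we have φ true but ψ false, so φ does not entail ψ.

no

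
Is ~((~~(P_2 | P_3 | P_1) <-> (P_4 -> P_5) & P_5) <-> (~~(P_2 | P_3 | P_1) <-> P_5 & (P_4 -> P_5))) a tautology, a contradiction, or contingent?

contradiction

 P_1  |  P_2  |  P_3  |  P_4  |  P_5  ||   φ  
False | False | False | False | False || False
False | False | False | False |  True || False
False | False | False |  True | False || False
False | False | False |  True |  True || False
False | False |  True | False | False || False
False | False |  True | False |  True || False
False | False |  True |  True | False || False
False | False |  True |  True |  True || False
False |  True | False | False | False || False
False |  True | False | False |  True || False
False |  True | False |  True | False || False
False |  True | False |  True |  True || False
False |  True |  True | False | False || False
False |  True |  True | False |  True || False
False |  True |  True |  True | False || False
False |  True |  True |  True |  True || False
 True | False | False | False | False || False
 True | False | False | False |  True || False
 True | False | False |  True | False || False
 True | False | False |  True |  True || False
 True | False |  True | False | False || False
 True | False |  True | False |  True || False
 True | False |  True |  True | False || False
 True | False |  True |  True |  True || False
 True |  True | False | False | False || False
 True |  True | False | False |  True || False
 True |  True | False |  True | False || False
 True |  True | False |  True |  True || False
 True |  True |  True | False | False || False
 True |  True |  True | False |  True || False
 True |  True |  True |  True | False || False
 True |  True |  True |  True |  True || False
Every row is False, so the formula is a contradiction.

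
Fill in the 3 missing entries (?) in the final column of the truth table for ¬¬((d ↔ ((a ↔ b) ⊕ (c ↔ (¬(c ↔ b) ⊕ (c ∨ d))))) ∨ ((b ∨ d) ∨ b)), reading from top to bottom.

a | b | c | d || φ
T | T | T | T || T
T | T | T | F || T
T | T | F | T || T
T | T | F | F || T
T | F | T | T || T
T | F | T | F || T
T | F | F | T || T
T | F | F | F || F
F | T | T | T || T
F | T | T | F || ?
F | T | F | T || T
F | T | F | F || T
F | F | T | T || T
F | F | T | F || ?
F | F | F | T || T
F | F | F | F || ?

T, F, T

Row a=F, b=T, c=T, d=F: ((d ↔ ((a ↔ b) ⊕ (c ↔ (¬(c ↔ b) ⊕ (c ∨ d))))) ∨ ((b ∨ d) ∨ b)) = T, ¬((d ↔ ((a ↔ b) ⊕ (c ↔ (¬(c ↔ b) ⊕ (c ∨ d))))) ∨ ((b ∨ d) ∨ b)) = F, so the formula = T.
Row a=F, b=F, c=T, d=F: ((d ↔ ((a ↔ b) ⊕ (c ↔ (¬(c ↔ b) ⊕ (c ∨ d))))) ∨ ((b ∨ d) ∨ b)) = F, ¬((d ↔ ((a ↔ b) ⊕ (c ↔ (¬(c ↔ b) ⊕ (c ∨ d))))) ∨ ((b ∨ d) ∨ b)) = T, so the formula = F.
Row a=F, b=F, c=F, d=F: ((d ↔ ((a ↔ b) ⊕ (c ↔ (¬(c ↔ b) ⊕ (c ∨ d))))) ∨ ((b ∨ d) ∨ b)) = T, ¬((d ↔ ((a ↔ b) ⊕ (c ↔ (¬(c ↔ b) ⊕ (c ∨ d))))) ∨ ((b ∨ d) ∨ b)) = F, so the formula = T.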